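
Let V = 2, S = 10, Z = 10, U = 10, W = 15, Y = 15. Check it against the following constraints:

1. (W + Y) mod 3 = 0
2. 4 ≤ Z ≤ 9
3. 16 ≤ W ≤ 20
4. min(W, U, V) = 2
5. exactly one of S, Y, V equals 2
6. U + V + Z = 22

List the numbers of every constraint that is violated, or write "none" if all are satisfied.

1. W + Y = 30; 30 mod 3 = 0 — holds.
2. Z = 10 is outside [4, 9] — fails.
3. W = 15 is outside [16, 20] — fails.
4. min(15, 10, 2) = 2 — holds.
5. S=10, Y=15, V=2; 1 of them equals 2 — holds.
6. U + V + Z = 10 + 2 + 10 = 22 — holds.

Violated: 2, 3.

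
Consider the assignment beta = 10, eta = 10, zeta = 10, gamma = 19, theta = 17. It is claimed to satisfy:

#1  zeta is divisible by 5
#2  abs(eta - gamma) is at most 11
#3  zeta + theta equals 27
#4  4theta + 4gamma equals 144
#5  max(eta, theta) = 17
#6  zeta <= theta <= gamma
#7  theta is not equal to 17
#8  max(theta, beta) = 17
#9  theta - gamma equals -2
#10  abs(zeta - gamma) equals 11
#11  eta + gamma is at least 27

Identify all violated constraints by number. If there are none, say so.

Constraints 7, 10 are violated.

#1 10 / 5 = 2, so 5 divides 10  ✓
#2 abs(10 - 19) = 9; 9 ≤ 11  ✓
#3 zeta + theta = 10 + 17 = 27  ✓
#4 4theta + 4gamma = 4(17) + 4(19) = 144  ✓
#5 max(10, 17) = 17  ✓
#6 values 10 <= 17 <= 19  ✓
#7 theta = 17, but 17 is required to differ  ✗
#8 max(17, 10) = 17  ✓
#9 theta - gamma = 17 - 19 = -2  ✓
#10 abs(10 - 19) = 9, not 11  ✗
#11 eta + gamma = 10 + 19 = 29; 29 ≥ 27  ✓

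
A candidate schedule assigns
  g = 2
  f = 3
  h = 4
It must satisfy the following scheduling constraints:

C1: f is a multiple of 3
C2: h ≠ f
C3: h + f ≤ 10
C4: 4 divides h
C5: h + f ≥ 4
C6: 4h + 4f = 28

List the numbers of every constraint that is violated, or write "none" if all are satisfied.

None — every constraint holds.

C1: 3 / 3 = 1, so 3 divides 3 — holds.
C2: h = 4, f = 3; distinct — holds.
C3: h + f = 4 + 3 = 7; 7 ≤ 10 — holds.
C4: 4 / 4 = 1, so 4 divides 4 — holds.
C5: h + f = 4 + 3 = 7; 7 ≥ 4 — holds.
C6: 4h + 4f = 4(4) + 4(3) = 28 — holds.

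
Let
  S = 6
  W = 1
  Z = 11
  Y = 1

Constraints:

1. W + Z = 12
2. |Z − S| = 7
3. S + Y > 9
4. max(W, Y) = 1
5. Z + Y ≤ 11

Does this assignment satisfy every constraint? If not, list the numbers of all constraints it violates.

1. W + Z = 1 + 11 = 12 — OK.
2. |11 − 6| = 5, not 7 — violated.
3. S + Y = 6 + 1 = 7; 7 ≤ 9, bound 9 not met — violated.
4. max(1, 1) = 1 — OK.
5. Z + Y = 11 + 1 = 12; 12 > 11, bound 11 not met — violated.

No — constraints 2, 3, and 5 are not satisfied.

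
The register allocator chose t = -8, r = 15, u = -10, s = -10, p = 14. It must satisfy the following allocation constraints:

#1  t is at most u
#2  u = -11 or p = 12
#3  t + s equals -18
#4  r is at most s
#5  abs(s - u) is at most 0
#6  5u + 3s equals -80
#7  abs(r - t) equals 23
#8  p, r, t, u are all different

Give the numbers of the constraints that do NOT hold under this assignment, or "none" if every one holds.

Violated: 1, 2, and 4.

#1 t = -8, u = -10; -8 > -10 (want ≤) — fails.
#2 u = -10 ≠ -11 and p = 14 ≠ 12; both disjuncts false — fails.
#3 t + s = -8 + (-10) = -18 — holds.
#4 r = 15, s = -10; 15 > -10 (want ≤) — fails.
#5 abs(-10 - (-10)) = 0; 0 ≤ 0 — holds.
#6 5u + 3s = 5(-10) + 3(-10) = -80 — holds.
#7 abs(15 - (-8)) = 23 — holds.
#8 values 14, 15, -8, -10 are pairwise distinct — holds.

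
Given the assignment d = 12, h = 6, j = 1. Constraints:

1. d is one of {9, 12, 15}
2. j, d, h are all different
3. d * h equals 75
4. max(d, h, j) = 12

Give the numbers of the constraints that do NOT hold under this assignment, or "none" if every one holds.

1. d = 12 is in {9, 12, 15}  holds
2. values 1, 12, 6 are pairwise distinct  holds
3. d * h = 12 * 6 = 72, not 75  fails
4. max(12, 6, 1) = 12  holds

Constraint 3 is violated.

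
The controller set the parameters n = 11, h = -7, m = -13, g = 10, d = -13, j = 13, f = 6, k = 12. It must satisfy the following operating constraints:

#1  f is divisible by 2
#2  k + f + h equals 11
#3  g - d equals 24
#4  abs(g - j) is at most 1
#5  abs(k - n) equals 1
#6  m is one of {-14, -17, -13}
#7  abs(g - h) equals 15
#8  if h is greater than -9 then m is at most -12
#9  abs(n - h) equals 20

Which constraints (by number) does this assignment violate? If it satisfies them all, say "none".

Violated: 3, 4, 7, 9.

#1 6 / 2 = 3, so 2 divides 6 — holds.
#2 k + f + h = 12 + 6 + (-7) = 11 — holds.
#3 g - d = 10 - (-13) = 23, not 24 — fails.
#4 abs(10 - 13) = 3; 3 > 1, exceeds bound 1 — fails.
#5 abs(12 - 11) = 1 — holds.
#6 m = -13 is in {-14, -17, -13} — holds.
#7 abs(10 - (-7)) = 17, not 15 — fails.
#8 h = -7 > -9, so we need m ≤ -12; m = -13 ≤ -12 — holds.
#9 abs(11 - (-7)) = 18, not 20 — fails.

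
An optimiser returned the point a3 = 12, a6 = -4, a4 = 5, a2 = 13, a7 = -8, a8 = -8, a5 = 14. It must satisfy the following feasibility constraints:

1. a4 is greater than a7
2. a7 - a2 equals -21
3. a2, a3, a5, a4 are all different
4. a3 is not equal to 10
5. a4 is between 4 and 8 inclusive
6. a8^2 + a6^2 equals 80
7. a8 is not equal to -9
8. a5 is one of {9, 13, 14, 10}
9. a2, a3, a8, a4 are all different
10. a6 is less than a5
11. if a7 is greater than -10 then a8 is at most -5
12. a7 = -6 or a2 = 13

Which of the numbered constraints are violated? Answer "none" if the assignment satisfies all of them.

All constraints are satisfied.

1. a4 = 5, a7 = -8; 5 > -8 — OK.
2. a7 - a2 = -8 - 13 = -21 — OK.
3. values 13, 12, 14, 5 are pairwise distinct — OK.
4. a3 = 12, and 12 ≠ 10 — OK.
5. a4 = 5 lies in [4, 8] — OK.
6. a8^2 + a6^2 = (-8)^2 + (-4)^2 = 64 + 16 = 80 — OK.
7. a8 = -8, and -8 ≠ -9 — OK.
8. a5 = 14 is in {9, 13, 14, 10} — OK.
9. values 13, 12, -8, 5 are pairwise distinct — OK.
10. a6 = -4, a5 = 14; -4 < 14 — OK.
11. a7 = -8 > -10, so we need a8 ≤ -5; a8 = -8 ≤ -5 — OK.
12. a7 = -8 ≠ -6, but a2 = 13 = 13 (second disjunct) — OK.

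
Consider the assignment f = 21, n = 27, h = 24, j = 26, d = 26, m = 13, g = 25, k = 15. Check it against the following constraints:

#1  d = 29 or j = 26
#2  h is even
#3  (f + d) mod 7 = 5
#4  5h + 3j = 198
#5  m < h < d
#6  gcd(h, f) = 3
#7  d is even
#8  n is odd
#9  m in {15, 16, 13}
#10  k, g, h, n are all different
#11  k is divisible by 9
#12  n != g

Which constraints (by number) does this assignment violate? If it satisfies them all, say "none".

Constraint 11 does not hold.

#1 d = 26 ≠ 29, but j = 26 = 26 (second disjunct)  yes
#2 h = 24 is even  yes
#3 f + d = 47; 47 mod 7 = 5  yes
#4 5h + 3j = 5(24) + 3(26) = 198  yes
#5 values 13 < 24 < 26  yes
#6 gcd(24, 21) = 3  yes
#7 d = 26 is even  yes
#8 n = 27 is odd  yes
#9 m = 13 is in {15, 16, 13}  yes
#10 values 15, 25, 24, 27 are pairwise distinct  yes
#11 15 = 9*1 + 6, so 9 does not divide 15  no
#12 n = 27, g = 25; distinct  yes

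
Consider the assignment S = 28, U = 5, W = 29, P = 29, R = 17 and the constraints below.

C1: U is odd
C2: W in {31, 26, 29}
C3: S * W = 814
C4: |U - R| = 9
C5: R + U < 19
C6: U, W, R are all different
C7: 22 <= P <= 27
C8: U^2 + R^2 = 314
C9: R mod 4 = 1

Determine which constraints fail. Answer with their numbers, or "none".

Constraints 3, 4, 5, 7 are violated.

C1: U = 5 is odd  yes
C2: W = 29 is in {31, 26, 29}  yes
C3: S * W = 28 * 29 = 812, not 814  no
C4: |5 - 17| = 12, not 9  no
C5: R + U = 17 + 5 = 22; 22 ≥ 19, bound 19 not met  no
C6: values 5, 29, 17 are pairwise distinct  yes
C7: P = 29 is outside [22, 27]  no
C8: U^2 + R^2 = 5^2 + 17^2 = 25 + 289 = 314  yes
C9: 17 mod 4 = 1  yes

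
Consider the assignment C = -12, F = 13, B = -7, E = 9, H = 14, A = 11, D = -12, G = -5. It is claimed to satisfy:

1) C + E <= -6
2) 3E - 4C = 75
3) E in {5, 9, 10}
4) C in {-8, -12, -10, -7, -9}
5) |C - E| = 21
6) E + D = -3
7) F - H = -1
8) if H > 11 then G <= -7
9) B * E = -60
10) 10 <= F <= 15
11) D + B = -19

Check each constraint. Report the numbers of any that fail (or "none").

Constraints 1, 8, and 9 do not hold.

1) C + E = -12 + 9 = -3; -3 > -6, bound -6 not met  ✗
2) 3E - 4C = 3(9) - 4(-12) = 75  ✓
3) E = 9 is in {5, 9, 10}  ✓
4) C = -12 is in {-8, -12, -10, -7, -9}  ✓
5) |-12 - 9| = 21  ✓
6) E + D = 9 + (-12) = -3  ✓
7) F - H = 13 - 14 = -1  ✓
8) H = 14 > 11, so we need G ≤ -7; but G = -5 > -7  ✗
9) B * E = -7 * 9 = -63, not -60  ✗
10) F = 13 lies in [10, 15]  ✓
11) D + B = -12 + (-7) = -19  ✓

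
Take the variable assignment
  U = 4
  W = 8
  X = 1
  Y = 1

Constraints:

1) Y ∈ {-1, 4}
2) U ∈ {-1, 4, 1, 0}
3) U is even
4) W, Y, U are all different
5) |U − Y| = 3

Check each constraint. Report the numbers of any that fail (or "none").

Constraint 1 is violated.

1) Y = 1 is not in {-1, 4} — does not hold.
2) U = 4 is in {-1, 4, 1, 0} — holds.
3) U = 4 is even — holds.
4) values 8, 1, 4 are pairwise distinct — holds.
5) |4 − 1| = 3 — holds.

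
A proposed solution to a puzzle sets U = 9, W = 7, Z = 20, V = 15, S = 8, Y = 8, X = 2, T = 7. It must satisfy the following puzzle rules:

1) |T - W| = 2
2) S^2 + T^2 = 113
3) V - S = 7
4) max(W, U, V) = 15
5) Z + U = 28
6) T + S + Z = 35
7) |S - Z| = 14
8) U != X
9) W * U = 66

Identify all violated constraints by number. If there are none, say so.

Constraints 1, 5, 7, 9 are violated.

1) |7 - 7| = 0, not 2 — violated.
2) S^2 + T^2 = 8^2 + 7^2 = 64 + 49 = 113 — satisfied.
3) V - S = 15 - 8 = 7 — satisfied.
4) max(7, 9, 15) = 15 — satisfied.
5) Z + U = 20 + 9 = 29, not 28 — violated.
6) T + S + Z = 7 + 8 + 20 = 35 — satisfied.
7) |8 - 20| = 12, not 14 — violated.
8) U = 9, X = 2; distinct — satisfied.
9) W * U = 7 * 9 = 63, not 66 — violated.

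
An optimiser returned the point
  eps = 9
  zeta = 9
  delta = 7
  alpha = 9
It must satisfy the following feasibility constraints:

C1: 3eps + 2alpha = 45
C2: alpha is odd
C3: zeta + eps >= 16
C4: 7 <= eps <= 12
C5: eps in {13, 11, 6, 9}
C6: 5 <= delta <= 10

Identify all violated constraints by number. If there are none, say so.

None — every constraint holds.

C1: 3eps + 2alpha = 3(9) + 2(9) = 45 — OK.
C2: alpha = 9 is odd — OK.
C3: zeta + eps = 9 + 9 = 18; 18 ≥ 16 — OK.
C4: eps = 9 lies in [7, 12] — OK.
C5: eps = 9 is in {13, 11, 6, 9} — OK.
C6: delta = 7 lies in [5, 10] — OK.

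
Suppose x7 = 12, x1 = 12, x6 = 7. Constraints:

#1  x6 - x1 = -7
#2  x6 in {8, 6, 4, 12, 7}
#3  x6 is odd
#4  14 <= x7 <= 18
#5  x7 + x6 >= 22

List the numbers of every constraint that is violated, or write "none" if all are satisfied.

No — constraints 1, 4, and 5 are not satisfied.

#1 x6 - x1 = 7 - 12 = -5, not -7  false
#2 x6 = 7 is in {8, 6, 4, 12, 7}  true
#3 x6 = 7 is odd  true
#4 x7 = 12 is outside [14, 18]  false
#5 x7 + x6 = 12 + 7 = 19; 19 < 22, bound 22 not met  false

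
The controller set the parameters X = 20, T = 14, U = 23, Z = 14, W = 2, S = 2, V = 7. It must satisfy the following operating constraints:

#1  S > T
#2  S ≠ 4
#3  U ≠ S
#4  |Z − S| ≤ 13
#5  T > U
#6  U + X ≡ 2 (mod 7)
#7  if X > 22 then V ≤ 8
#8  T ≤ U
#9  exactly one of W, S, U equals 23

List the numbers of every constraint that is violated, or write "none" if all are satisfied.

#1 S = 2, T = 14; 2 ≤ 14 (want >) — fails.
#2 S = 2, and 2 ≠ 4 — holds.
#3 U = 23, S = 2; distinct — holds.
#4 |14 − 2| = 12; 12 ≤ 13 — holds.
#5 T = 14, U = 23; 14 ≤ 23 (want >) — fails.
#6 U + X = 43; 43 mod 7 = 1, not 2 — fails.
#7 X = 20, not > 22; antecedent false, conditional vacuously true — holds.
#8 T = 14, U = 23; 14 ≤ 23 — holds.
#9 W=2, S=2, U=23; 1 of them equals 23 — holds.

The assignment fails constraints 1, 5, and 6.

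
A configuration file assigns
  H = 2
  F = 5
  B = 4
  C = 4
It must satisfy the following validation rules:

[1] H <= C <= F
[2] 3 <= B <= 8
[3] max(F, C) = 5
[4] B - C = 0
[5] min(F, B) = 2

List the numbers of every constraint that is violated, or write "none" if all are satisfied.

[1] values 2 <= 4 <= 5 — OK.
[2] B = 4 lies in [3, 8] — OK.
[3] max(5, 4) = 5 — OK.
[4] B - C = 4 - 4 = 0 — OK.
[5] min(5, 4) = 4, not 2 — violated.

The assignment fails constraint 5.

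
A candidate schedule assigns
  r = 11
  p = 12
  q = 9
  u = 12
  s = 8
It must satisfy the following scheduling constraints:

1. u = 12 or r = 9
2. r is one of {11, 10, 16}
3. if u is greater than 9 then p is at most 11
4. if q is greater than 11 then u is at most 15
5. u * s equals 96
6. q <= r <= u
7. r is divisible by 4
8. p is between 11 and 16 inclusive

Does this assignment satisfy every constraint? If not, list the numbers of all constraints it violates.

1. u = 12 = 12 (first disjunct) — holds.
2. r = 11 is in {11, 10, 16} — holds.
3. u = 12 > 9, so we need p ≤ 11; but p = 12 > 11 — does not hold.
4. q = 9, not > 11; antecedent false, conditional vacuously true — holds.
5. u * s = 12 * 8 = 96 — holds.
6. values 9 <= 11 <= 12 — holds.
7. 11 = 4*2 + 3, so 4 does not divide 11 — does not hold.
8. p = 12 lies in [11, 16] — holds.

Violated: 3 and 7.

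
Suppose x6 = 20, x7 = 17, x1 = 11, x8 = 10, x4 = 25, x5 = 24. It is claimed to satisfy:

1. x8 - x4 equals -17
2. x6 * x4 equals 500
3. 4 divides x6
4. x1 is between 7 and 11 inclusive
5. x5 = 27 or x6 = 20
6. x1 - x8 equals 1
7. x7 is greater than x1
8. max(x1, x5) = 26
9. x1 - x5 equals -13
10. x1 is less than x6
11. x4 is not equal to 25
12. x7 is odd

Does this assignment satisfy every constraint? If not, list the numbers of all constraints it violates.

1. x8 - x4 = 10 - 25 = -15, not -17 — does not hold.
2. x6 * x4 = 20 * 25 = 500 — holds.
3. 20 / 4 = 5, so 4 divides 20 — holds.
4. x1 = 11 lies in [7, 11] — holds.
5. x5 = 24 ≠ 27, but x6 = 20 = 20 (second disjunct) — holds.
6. x1 - x8 = 11 - 10 = 1 — holds.
7. x7 = 17, x1 = 11; 17 > 11 — holds.
8. max(11, 24) = 24, not 26 — does not hold.
9. x1 - x5 = 11 - 24 = -13 — holds.
10. x1 = 11, x6 = 20; 11 < 20 — holds.
11. x4 = 25, but 25 is required to differ — does not hold.
12. x7 = 17 is odd — holds.

Constraints 1, 8, and 11 do not hold.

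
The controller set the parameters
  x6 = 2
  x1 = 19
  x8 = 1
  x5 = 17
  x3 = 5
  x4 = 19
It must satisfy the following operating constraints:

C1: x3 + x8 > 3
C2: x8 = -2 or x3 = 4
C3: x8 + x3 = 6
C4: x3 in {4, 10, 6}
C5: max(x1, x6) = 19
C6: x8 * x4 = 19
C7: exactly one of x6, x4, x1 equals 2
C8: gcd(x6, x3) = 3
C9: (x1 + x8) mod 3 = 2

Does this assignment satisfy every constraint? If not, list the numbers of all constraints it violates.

C1: x3 + x8 = 5 + 1 = 6; 6 > 3  true
C2: x8 = 1 ≠ -2 and x3 = 5 ≠ 4; both disjuncts false  false
C3: x8 + x3 = 1 + 5 = 6  true
C4: x3 = 5 is not in {4, 10, 6}  false
C5: max(19, 2) = 19  true
C6: x8 * x4 = 1 * 19 = 19  true
C7: x6=2, x4=19, x1=19; 1 of them equals 2  true
C8: gcd(2, 5) = 1, not 3  false
C9: x1 + x8 = 20; 20 mod 3 = 2  true

The assignment fails constraints 2, 4, 8.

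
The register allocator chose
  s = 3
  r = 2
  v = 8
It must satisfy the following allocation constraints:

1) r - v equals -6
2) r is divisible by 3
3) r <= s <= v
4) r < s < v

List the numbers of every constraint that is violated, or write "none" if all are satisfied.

Constraint 2 is violated.

1) r - v = 2 - 8 = -6 — satisfied.
2) 2 = 3*0 + 2, so 3 does not divide 2 — violated.
3) values 2 <= 3 <= 8 — satisfied.
4) values 2 < 3 < 8 — satisfied.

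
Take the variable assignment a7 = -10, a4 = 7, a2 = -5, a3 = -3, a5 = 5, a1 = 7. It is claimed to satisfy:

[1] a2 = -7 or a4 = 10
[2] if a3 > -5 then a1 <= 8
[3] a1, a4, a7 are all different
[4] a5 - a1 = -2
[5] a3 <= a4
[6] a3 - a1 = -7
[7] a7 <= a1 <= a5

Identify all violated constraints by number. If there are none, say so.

[1] a2 = -5 ≠ -7 and a4 = 7 ≠ 10; both disjuncts false  ✗
[2] a3 = -3 > -5, so we need a1 ≤ 8; a1 = 7 ≤ 8  ✓
[3] a1 = a4 = 7, not all different  ✗
[4] a5 - a1 = 5 - 7 = -2  ✓
[5] a3 = -3, a4 = 7; -3 ≤ 7  ✓
[6] a3 - a1 = -3 - 7 = -10, not -7  ✗
[7] values -10, 7, 5; a1 = 7 is not <= a5 = 5  ✗

No — constraints 1, 3, 6, and 7 are not satisfied.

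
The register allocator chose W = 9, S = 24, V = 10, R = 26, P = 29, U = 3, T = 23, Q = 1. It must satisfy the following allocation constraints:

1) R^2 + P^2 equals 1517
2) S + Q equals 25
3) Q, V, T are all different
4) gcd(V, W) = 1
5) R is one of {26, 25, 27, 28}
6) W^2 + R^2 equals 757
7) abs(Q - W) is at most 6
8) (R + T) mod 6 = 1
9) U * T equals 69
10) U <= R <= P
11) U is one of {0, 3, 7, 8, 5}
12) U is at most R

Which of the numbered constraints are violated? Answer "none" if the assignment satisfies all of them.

Constraint 7 does not hold.

1) R^2 + P^2 = 26^2 + 29^2 = 676 + 841 = 1517 — holds.
2) S + Q = 24 + 1 = 25 — holds.
3) values 1, 10, 23 are pairwise distinct — holds.
4) gcd(10, 9) = 1 — holds.
5) R = 26 is in {26, 25, 27, 28} — holds.
6) W^2 + R^2 = 9^2 + 26^2 = 81 + 676 = 757 — holds.
7) abs(1 - 9) = 8; 8 > 6, exceeds bound 6 — does not hold.
8) R + T = 49; 49 mod 6 = 1 — holds.
9) U * T = 3 * 23 = 69 — holds.
10) values 3 <= 26 <= 29 — holds.
11) U = 3 is in {0, 3, 7, 8, 5} — holds.
12) U = 3, R = 26; 3 ≤ 26 — holds.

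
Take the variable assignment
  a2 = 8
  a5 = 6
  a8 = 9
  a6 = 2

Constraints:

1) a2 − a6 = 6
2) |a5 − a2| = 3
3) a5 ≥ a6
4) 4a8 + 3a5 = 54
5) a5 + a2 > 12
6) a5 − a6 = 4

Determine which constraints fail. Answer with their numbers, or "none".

Constraint 2 does not hold.

1) a2 − a6 = 8 − 2 = 6 — satisfied.
2) |6 − 8| = 2, not 3 — violated.
3) a5 = 6, a6 = 2; 6 ≥ 2 — satisfied.
4) 4a8 + 3a5 = 4(9) + 3(6) = 54 — satisfied.
5) a5 + a2 = 6 + 8 = 14; 14 > 12 — satisfied.
6) a5 − a6 = 6 − 2 = 4 — satisfied.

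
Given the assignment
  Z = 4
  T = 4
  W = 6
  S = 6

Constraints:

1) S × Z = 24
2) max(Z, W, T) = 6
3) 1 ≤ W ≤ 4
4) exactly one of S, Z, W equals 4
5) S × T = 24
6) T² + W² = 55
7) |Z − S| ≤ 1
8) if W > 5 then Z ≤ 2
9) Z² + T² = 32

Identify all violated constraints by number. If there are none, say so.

1) S × Z = 6 × 4 = 24 — OK.
2) max(4, 6, 4) = 6 — OK.
3) W = 6 is outside [1, 4] — violated.
4) S=6, Z=4, W=6; 1 of them equals 4 — OK.
5) S × T = 6 × 4 = 24 — OK.
6) T² + W² = 4² + 6² = 16 + 36 = 52, not 55 — violated.
7) |4 − 6| = 2; 2 > 1, exceeds bound 1 — violated.
8) W = 6 > 5, so we need Z ≤ 2; but Z = 4 > 2 — violated.
9) Z² + T² = 4² + 4² = 16 + 16 = 32 — OK.

Constraints 3, 6, 7, and 8 are violated.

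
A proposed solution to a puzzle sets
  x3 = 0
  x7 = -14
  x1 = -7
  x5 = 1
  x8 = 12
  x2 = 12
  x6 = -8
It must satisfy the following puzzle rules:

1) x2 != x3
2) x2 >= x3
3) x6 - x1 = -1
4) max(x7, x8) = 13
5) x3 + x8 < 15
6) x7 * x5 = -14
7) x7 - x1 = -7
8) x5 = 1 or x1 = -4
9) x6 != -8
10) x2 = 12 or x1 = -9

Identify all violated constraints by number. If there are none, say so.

The assignment fails constraints 4 and 9.

1) x2 = 12, x3 = 0; distinct  ✓
2) x2 = 12, x3 = 0; 12 ≥ 0  ✓
3) x6 - x1 = -8 - (-7) = -1  ✓
4) max(-14, 12) = 12, not 13  ✗
5) x3 + x8 = 0 + 12 = 12; 12 < 15  ✓
6) x7 * x5 = -14 * 1 = -14  ✓
7) x7 - x1 = -14 - (-7) = -7  ✓
8) x5 = 1 = 1 (first disjunct)  ✓
9) x6 = -8, but -8 is required to differ  ✗
10) x2 = 12 = 12 (first disjunct)  ✓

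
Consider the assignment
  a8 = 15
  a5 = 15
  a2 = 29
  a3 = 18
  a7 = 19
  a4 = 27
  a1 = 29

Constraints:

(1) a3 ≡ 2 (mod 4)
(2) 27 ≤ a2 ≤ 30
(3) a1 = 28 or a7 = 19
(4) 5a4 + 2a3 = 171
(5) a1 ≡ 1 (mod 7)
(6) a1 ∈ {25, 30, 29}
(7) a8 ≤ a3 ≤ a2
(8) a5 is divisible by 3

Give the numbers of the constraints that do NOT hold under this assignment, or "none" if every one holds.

No violations.

(1) 18 mod 4 = 2 — satisfied.
(2) a2 = 29 lies in [27, 30] — satisfied.
(3) a1 = 29 ≠ 28, but a7 = 19 = 19 (second disjunct) — satisfied.
(4) 5a4 + 2a3 = 5(27) + 2(18) = 171 — satisfied.
(5) 29 mod 7 = 1 — satisfied.
(6) a1 = 29 is in {25, 30, 29} — satisfied.
(7) values 15 ≤ 18 ≤ 29 — satisfied.
(8) 15 / 3 = 5, so 3 divides 15 — satisfied.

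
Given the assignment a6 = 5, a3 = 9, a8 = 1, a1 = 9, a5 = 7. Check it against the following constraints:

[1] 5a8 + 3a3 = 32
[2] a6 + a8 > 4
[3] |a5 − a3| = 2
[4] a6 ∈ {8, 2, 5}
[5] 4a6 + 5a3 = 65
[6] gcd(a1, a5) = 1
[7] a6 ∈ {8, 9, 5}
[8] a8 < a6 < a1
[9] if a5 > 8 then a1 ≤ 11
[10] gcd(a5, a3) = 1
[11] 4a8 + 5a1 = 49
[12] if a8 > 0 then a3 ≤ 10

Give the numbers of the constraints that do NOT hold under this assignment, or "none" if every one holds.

[1] 5a8 + 3a3 = 5(1) + 3(9) = 32  OK
[2] a6 + a8 = 5 + 1 = 6; 6 > 4  OK
[3] |7 − 9| = 2  OK
[4] a6 = 5 is in {8, 2, 5}  OK
[5] 4a6 + 5a3 = 4(5) + 5(9) = 65  OK
[6] gcd(9, 7) = 1  OK
[7] a6 = 5 is in {8, 9, 5}  OK
[8] values 1 < 5 < 9  OK
[9] a5 = 7, not > 8; antecedent false, conditional vacuously true  OK
[10] gcd(7, 9) = 1  OK
[11] 4a8 + 5a1 = 4(1) + 5(9) = 49  OK
[12] a8 = 1 > 0, so we need a3 ≤ 10; a3 = 9 ≤ 10  OK

The assignment satisfies every constraint.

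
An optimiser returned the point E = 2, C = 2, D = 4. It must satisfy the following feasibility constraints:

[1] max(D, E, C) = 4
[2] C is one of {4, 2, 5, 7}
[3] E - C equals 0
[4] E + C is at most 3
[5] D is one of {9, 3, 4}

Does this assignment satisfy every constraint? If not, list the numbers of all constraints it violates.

[1] max(4, 2, 2) = 4 — satisfied.
[2] C = 2 is in {4, 2, 5, 7} — satisfied.
[3] E - C = 2 - 2 = 0 — satisfied.
[4] E + C = 2 + 2 = 4; 4 > 3, bound 3 not met — violated.
[5] D = 4 is in {9, 3, 4} — satisfied.

Constraint 4 is violated.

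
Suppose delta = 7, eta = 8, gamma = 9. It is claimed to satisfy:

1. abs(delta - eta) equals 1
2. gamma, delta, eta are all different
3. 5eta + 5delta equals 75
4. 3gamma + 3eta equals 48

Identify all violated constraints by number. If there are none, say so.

1. abs(7 - 8) = 1  ✓
2. values 9, 7, 8 are pairwise distinct  ✓
3. 5eta + 5delta = 5(8) + 5(7) = 75  ✓
4. 3gamma + 3eta = 3(9) + 3(8) = 51, not 48  ✗

The assignment fails constraint 4.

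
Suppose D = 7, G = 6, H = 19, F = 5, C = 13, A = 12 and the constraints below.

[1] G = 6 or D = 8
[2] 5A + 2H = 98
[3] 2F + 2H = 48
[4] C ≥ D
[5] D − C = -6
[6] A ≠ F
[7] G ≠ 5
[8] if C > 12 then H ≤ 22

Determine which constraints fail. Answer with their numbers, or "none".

The assignment satisfies every constraint.

[1] G = 6 = 6 (first disjunct) — satisfied.
[2] 5A + 2H = 5(12) + 2(19) = 98 — satisfied.
[3] 2F + 2H = 2(5) + 2(19) = 48 — satisfied.
[4] C = 13, D = 7; 13 ≥ 7 — satisfied.
[5] D − C = 7 − 13 = -6 — satisfied.
[6] A = 12, F = 5; distinct — satisfied.
[7] G = 6, and 6 ≠ 5 — satisfied.
[8] C = 13 > 12, so we need H ≤ 22; H = 19 ≤ 22 — satisfied.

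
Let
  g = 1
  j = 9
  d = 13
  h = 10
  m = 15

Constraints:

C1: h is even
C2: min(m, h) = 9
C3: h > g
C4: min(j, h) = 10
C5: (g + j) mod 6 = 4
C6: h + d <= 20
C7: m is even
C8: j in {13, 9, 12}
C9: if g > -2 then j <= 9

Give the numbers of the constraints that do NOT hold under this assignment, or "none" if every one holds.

Violated: 2, 4, 6, 7.

C1: h = 10 is even — OK.
C2: min(15, 10) = 10, not 9 — violated.
C3: h = 10, g = 1; 10 > 1 — OK.
C4: min(9, 10) = 9, not 10 — violated.
C5: g + j = 10; 10 mod 6 = 4 — OK.
C6: h + d = 10 + 13 = 23; 23 > 20, bound 20 not met — violated.
C7: m = 15 is odd — violated.
C8: j = 9 is in {13, 9, 12} — OK.
C9: g = 1 > -2, so we need j ≤ 9; j = 9 ≤ 9 — OK.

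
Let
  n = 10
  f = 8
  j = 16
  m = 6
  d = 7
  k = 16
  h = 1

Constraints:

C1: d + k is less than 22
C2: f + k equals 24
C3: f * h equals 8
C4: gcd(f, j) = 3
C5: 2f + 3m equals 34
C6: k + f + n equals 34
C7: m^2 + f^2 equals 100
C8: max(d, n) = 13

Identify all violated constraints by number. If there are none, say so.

C1: d + k = 7 + 16 = 23; 23 ≥ 22, bound 22 not met — fails.
C2: f + k = 8 + 16 = 24 — holds.
C3: f * h = 8 * 1 = 8 — holds.
C4: gcd(8, 16) = 8, not 3 — fails.
C5: 2f + 3m = 2(8) + 3(6) = 34 — holds.
C6: k + f + n = 16 + 8 + 10 = 34 — holds.
C7: m^2 + f^2 = 6^2 + 8^2 = 36 + 64 = 100 — holds.
C8: max(7, 10) = 10, not 13 — fails.

Constraints 1, 4, and 8 are violated.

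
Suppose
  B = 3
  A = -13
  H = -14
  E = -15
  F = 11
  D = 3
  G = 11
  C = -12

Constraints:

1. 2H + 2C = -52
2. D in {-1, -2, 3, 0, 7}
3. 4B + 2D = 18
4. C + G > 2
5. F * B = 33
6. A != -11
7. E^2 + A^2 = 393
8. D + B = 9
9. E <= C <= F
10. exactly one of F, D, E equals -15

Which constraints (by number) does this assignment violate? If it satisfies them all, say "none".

1. 2H + 2C = 2(-14) + 2(-12) = -52 — satisfied.
2. D = 3 is in {-1, -2, 3, 0, 7} — satisfied.
3. 4B + 2D = 4(3) + 2(3) = 18 — satisfied.
4. C + G = -12 + 11 = -1; -1 ≤ 2, bound 2 not met — violated.
5. F * B = 11 * 3 = 33 — satisfied.
6. A = -13, and -13 ≠ -11 — satisfied.
7. E^2 + A^2 = (-15)^2 + (-13)^2 = 225 + 169 = 394, not 393 — violated.
8. D + B = 3 + 3 = 6, not 9 — violated.
9. values -15 <= -12 <= 11 — satisfied.
10. F=11, D=3, E=-15; 1 of them equals -15 — satisfied.

No — constraints 4, 7, 8 are not satisfied.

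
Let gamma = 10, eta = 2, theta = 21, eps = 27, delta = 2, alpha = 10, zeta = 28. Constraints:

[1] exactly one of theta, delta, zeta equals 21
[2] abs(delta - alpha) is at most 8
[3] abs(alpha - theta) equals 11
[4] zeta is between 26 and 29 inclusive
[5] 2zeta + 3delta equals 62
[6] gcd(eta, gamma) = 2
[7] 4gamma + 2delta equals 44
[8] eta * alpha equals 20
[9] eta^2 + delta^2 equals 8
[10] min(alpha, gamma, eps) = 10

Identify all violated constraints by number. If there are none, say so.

[1] theta=21, delta=2, zeta=28; 1 of them equals 21  yes
[2] abs(2 - 10) = 8; 8 ≤ 8  yes
[3] abs(10 - 21) = 11  yes
[4] zeta = 28 lies in [26, 29]  yes
[5] 2zeta + 3delta = 2(28) + 3(2) = 62  yes
[6] gcd(2, 10) = 2  yes
[7] 4gamma + 2delta = 4(10) + 2(2) = 44  yes
[8] eta * alpha = 2 * 10 = 20  yes
[9] eta^2 + delta^2 = 2^2 + 2^2 = 4 + 4 = 8  yes
[10] min(10, 10, 27) = 10  yes

No violations.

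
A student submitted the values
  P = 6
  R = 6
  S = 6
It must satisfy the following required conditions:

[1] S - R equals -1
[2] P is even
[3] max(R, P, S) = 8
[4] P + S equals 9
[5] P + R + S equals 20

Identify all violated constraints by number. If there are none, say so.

Violated: 1, 3, 4, 5.

[1] S - R = 6 - 6 = 0, not -1  ✗
[2] P = 6 is even  ✓
[3] max(6, 6, 6) = 6, not 8  ✗
[4] P + S = 6 + 6 = 12, not 9  ✗
[5] P + R + S = 6 + 6 + 6 = 18, not 20  ✗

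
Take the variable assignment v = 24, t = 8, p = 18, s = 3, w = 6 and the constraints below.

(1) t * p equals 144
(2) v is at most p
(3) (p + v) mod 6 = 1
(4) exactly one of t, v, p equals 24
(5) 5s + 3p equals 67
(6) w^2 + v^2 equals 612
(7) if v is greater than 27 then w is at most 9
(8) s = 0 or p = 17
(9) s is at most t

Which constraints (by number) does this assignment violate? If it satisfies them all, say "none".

(1) t * p = 8 * 18 = 144  ✓
(2) v = 24, p = 18; 24 > 18 (want ≤)  ✗
(3) p + v = 42; 42 mod 6 = 0, not 1  ✗
(4) t=8, v=24, p=18; 1 of them equals 24  ✓
(5) 5s + 3p = 5(3) + 3(18) = 69, not 67  ✗
(6) w^2 + v^2 = 6^2 + 24^2 = 36 + 576 = 612  ✓
(7) v = 24, not > 27; antecedent false, conditional vacuously true  ✓
(8) s = 3 ≠ 0 and p = 18 ≠ 17; both disjuncts false  ✗
(9) s = 3, t = 8; 3 ≤ 8  ✓

Violated: 2, 3, 5, 8.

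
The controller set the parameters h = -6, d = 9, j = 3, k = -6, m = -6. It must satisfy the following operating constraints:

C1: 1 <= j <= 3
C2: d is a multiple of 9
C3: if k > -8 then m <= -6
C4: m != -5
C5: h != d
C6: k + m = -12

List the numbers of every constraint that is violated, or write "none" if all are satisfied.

No violations.

C1: j = 3 lies in [1, 3] — satisfied.
C2: 9 / 9 = 1, so 9 divides 9 — satisfied.
C3: k = -6 > -8, so we need m ≤ -6; m = -6 ≤ -6 — satisfied.
C4: m = -6, and -6 ≠ -5 — satisfied.
C5: h = -6, d = 9; distinct — satisfied.
C6: k + m = -6 + (-6) = -12 — satisfied.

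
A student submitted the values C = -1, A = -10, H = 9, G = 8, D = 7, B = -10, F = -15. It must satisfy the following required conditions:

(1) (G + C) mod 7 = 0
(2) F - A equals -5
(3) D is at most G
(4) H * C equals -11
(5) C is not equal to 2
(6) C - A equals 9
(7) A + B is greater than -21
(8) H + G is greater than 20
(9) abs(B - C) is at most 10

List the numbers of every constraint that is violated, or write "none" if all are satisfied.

Constraints 4, 8 are violated.

(1) G + C = 7; 7 mod 7 = 0  OK
(2) F - A = -15 - (-10) = -5  OK
(3) D = 7, G = 8; 7 ≤ 8  OK
(4) H * C = 9 * (-1) = -9, not -11  FAIL
(5) C = -1, and -1 ≠ 2  OK
(6) C - A = -1 - (-10) = 9  OK
(7) A + B = -10 + (-10) = -20; -20 > -21  OK
(8) H + G = 9 + 8 = 17; 17 ≤ 20, bound 20 not met  FAIL
(9) abs(-10 - (-1)) = 9; 9 ≤ 10  OK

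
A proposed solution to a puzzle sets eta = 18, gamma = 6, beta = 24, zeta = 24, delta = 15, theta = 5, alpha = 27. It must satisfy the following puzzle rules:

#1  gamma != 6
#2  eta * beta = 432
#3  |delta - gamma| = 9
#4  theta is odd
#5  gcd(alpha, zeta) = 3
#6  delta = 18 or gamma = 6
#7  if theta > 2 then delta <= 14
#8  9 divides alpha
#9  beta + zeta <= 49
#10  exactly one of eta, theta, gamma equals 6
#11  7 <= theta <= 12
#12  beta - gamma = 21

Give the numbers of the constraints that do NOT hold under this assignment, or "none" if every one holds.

#1 gamma = 6, but 6 is required to differ — fails.
#2 eta * beta = 18 * 24 = 432 — holds.
#3 |15 - 6| = 9 — holds.
#4 theta = 5 is odd — holds.
#5 gcd(27, 24) = 3 — holds.
#6 delta = 15 ≠ 18, but gamma = 6 = 6 (second disjunct) — holds.
#7 theta = 5 > 2, so we need delta ≤ 14; but delta = 15 > 14 — fails.
#8 27 / 9 = 3, so 9 divides 27 — holds.
#9 beta + zeta = 24 + 24 = 48; 48 ≤ 49 — holds.
#10 eta=18, theta=5, gamma=6; 1 of them equals 6 — holds.
#11 theta = 5 is outside [7, 12] — fails.
#12 beta - gamma = 24 - 6 = 18, not 21 — fails.

Violated: 1, 7, 11, and 12.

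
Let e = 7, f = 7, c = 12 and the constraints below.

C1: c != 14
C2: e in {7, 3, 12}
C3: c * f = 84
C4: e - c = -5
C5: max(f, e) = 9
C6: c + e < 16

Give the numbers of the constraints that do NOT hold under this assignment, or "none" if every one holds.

C1: c = 12, and 12 ≠ 14 — OK.
C2: e = 7 is in {7, 3, 12} — OK.
C3: c * f = 12 * 7 = 84 — OK.
C4: e - c = 7 - 12 = -5 — OK.
C5: max(7, 7) = 7, not 9 — violated.
C6: c + e = 12 + 7 = 19; 19 ≥ 16, bound 16 not met — violated.

No — constraints 5, 6 are not satisfied.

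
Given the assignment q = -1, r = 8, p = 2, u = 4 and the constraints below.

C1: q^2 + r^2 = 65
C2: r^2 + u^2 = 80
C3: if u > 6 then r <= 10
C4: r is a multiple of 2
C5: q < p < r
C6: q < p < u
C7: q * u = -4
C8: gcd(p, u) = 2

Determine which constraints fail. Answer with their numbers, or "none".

C1: q^2 + r^2 = (-1)^2 + 8^2 = 1 + 64 = 65 — OK.
C2: r^2 + u^2 = 8^2 + 4^2 = 64 + 16 = 80 — OK.
C3: u = 4, not > 6; antecedent false, conditional vacuously true — OK.
C4: 8 / 2 = 4, so 2 divides 8 — OK.
C5: values -1 < 2 < 8 — OK.
C6: values -1 < 2 < 4 — OK.
C7: q * u = -1 * 4 = -4 — OK.
C8: gcd(2, 4) = 2 — OK.

Yes — all constraints hold.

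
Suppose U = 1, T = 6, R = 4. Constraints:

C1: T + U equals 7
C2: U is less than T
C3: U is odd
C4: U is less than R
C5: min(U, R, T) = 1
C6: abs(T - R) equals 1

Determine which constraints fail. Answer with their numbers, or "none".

C1: T + U = 6 + 1 = 7  holds
C2: U = 1, T = 6; 1 < 6  holds
C3: U = 1 is odd  holds
C4: U = 1, R = 4; 1 < 4  holds
C5: min(1, 4, 6) = 1  holds
C6: abs(6 - 4) = 2, not 1  fails

Violated: 6.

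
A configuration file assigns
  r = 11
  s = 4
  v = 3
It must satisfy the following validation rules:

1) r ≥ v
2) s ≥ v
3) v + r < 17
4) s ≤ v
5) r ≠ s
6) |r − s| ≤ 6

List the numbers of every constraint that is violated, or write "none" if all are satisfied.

No — constraints 4, 6 are not satisfied.

1) r = 11, v = 3; 11 ≥ 3 — satisfied.
2) s = 4, v = 3; 4 ≥ 3 — satisfied.
3) v + r = 3 + 11 = 14; 14 < 17 — satisfied.
4) s = 4, v = 3; 4 > 3 (want ≤) — violated.
5) r = 11, s = 4; distinct — satisfied.
6) |11 − 4| = 7; 7 > 6, exceeds bound 6 — violated.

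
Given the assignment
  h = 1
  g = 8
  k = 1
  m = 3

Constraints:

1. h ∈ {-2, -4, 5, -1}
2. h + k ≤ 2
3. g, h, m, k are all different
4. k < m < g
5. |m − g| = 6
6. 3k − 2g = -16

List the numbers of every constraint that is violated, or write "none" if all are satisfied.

The assignment fails constraints 1, 3, 5, and 6.

1. h = 1 is not in {-2, -4, 5, -1}  ✗
2. h + k = 1 + 1 = 2; 2 ≤ 2  ✓
3. h = k = 1, not all different  ✗
4. values 1 < 3 < 8  ✓
5. |3 − 8| = 5, not 6  ✗
6. 3k − 2g = 3(1) − 2(8) = -13, not -16  ✗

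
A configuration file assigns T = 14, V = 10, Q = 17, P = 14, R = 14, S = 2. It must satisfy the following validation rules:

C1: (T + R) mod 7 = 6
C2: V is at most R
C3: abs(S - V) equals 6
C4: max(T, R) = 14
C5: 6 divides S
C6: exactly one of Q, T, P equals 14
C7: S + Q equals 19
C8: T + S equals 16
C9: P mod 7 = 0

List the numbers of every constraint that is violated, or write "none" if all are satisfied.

The assignment fails constraints 1, 3, 5, and 6.

C1: T + R = 28; 28 mod 7 = 0, not 6  FAIL
C2: V = 10, R = 14; 10 ≤ 14  OK
C3: abs(2 - 10) = 8, not 6  FAIL
C4: max(14, 14) = 14  OK
C5: 2 = 6*0 + 2, so 6 does not divide 2  FAIL
C6: Q=17, T=14, P=14; 2 of them equal 14, not exactly one  FAIL
C7: S + Q = 2 + 17 = 19  OK
C8: T + S = 14 + 2 = 16  OK
C9: 14 mod 7 = 0  OK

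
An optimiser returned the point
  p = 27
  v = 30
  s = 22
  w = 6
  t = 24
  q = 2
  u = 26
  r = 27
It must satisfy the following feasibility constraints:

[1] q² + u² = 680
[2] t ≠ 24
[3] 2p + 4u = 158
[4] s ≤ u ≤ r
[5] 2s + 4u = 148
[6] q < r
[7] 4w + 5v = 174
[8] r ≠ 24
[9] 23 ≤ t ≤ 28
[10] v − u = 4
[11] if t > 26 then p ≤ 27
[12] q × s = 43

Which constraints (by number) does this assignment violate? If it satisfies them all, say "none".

[1] q² + u² = 2² + 26² = 4 + 676 = 680 — satisfied.
[2] t = 24, but 24 is required to differ — violated.
[3] 2p + 4u = 2(27) + 4(26) = 158 — satisfied.
[4] values 22 ≤ 26 ≤ 27 — satisfied.
[5] 2s + 4u = 2(22) + 4(26) = 148 — satisfied.
[6] q = 2, r = 27; 2 < 27 — satisfied.
[7] 4w + 5v = 4(6) + 5(30) = 174 — satisfied.
[8] r = 27, and 27 ≠ 24 — satisfied.
[9] t = 24 lies in [23, 28] — satisfied.
[10] v − u = 30 − 26 = 4 — satisfied.
[11] t = 24, not > 26; antecedent false, conditional vacuously true — satisfied.
[12] q × s = 2 × 22 = 44, not 43 — violated.

Constraints 2 and 12 do not hold.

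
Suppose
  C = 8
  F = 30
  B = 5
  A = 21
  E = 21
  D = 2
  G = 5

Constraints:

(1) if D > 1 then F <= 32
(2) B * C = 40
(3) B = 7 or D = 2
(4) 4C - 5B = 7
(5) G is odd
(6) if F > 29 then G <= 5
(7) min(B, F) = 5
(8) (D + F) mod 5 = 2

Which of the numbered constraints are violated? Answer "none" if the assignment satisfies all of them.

None — every constraint holds.

(1) D = 2 > 1, so we need F ≤ 32; F = 30 ≤ 32  ✔
(2) B * C = 5 * 8 = 40  ✔
(3) B = 5 ≠ 7, but D = 2 = 2 (second disjunct)  ✔
(4) 4C - 5B = 4(8) - 5(5) = 7  ✔
(5) G = 5 is odd  ✔
(6) F = 30 > 29, so we need G ≤ 5; G = 5 ≤ 5  ✔
(7) min(5, 30) = 5  ✔
(8) D + F = 32; 32 mod 5 = 2  ✔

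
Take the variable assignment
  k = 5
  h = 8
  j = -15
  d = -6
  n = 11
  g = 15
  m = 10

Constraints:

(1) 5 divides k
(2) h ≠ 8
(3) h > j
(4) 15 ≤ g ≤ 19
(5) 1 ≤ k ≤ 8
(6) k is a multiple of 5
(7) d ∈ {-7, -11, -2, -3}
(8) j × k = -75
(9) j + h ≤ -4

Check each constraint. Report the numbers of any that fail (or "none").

The assignment fails constraints 2, 7.

(1) 5 / 5 = 1, so 5 divides 5  true
(2) h = 8, but 8 is required to differ  false
(3) h = 8, j = -15; 8 > -15  true
(4) g = 15 lies in [15, 19]  true
(5) k = 5 lies in [1, 8]  true
(6) 5 / 5 = 1, so 5 divides 5  true
(7) d = -6 is not in {-7, -11, -2, -3}  false
(8) j × k = -15 × 5 = -75  true
(9) j + h = -15 + 8 = -7; -7 ≤ -4  true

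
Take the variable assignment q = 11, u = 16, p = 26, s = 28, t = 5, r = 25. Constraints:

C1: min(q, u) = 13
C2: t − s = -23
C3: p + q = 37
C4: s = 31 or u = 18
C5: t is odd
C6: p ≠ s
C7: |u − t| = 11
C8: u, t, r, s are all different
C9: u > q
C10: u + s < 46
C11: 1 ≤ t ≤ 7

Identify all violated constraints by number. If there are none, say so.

C1: min(11, 16) = 11, not 13  no
C2: t − s = 5 − 28 = -23  yes
C3: p + q = 26 + 11 = 37  yes
C4: s = 28 ≠ 31 and u = 16 ≠ 18; both disjuncts false  no
C5: t = 5 is odd  yes
C6: p = 26, s = 28; distinct  yes
C7: |16 − 5| = 11  yes
C8: values 16, 5, 25, 28 are pairwise distinct  yes
C9: u = 16, q = 11; 16 > 11  yes
C10: u + s = 16 + 28 = 44; 44 < 46  yes
C11: t = 5 lies in [1, 7]  yes

Violated: 1 and 4.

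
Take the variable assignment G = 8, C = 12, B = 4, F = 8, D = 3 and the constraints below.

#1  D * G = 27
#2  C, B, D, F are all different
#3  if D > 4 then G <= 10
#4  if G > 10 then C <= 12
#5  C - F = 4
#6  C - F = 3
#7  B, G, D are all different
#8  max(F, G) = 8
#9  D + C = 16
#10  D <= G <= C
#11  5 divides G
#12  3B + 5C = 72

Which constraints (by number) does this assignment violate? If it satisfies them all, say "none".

Violated: 1, 6, 9, and 11.

#1 D * G = 3 * 8 = 24, not 27 — does not hold.
#2 values 12, 4, 3, 8 are pairwise distinct — holds.
#3 D = 3, not > 4; antecedent false, conditional vacuously true — holds.
#4 G = 8, not > 10; antecedent false, conditional vacuously true — holds.
#5 C - F = 12 - 8 = 4 — holds.
#6 C - F = 12 - 8 = 4, not 3 — does not hold.
#7 values 4, 8, 3 are pairwise distinct — holds.
#8 max(8, 8) = 8 — holds.
#9 D + C = 3 + 12 = 15, not 16 — does not hold.
#10 values 3 <= 8 <= 12 — holds.
#11 8 = 5*1 + 3, so 5 does not divide 8 — does not hold.
#12 3B + 5C = 3(4) + 5(12) = 72 — holds.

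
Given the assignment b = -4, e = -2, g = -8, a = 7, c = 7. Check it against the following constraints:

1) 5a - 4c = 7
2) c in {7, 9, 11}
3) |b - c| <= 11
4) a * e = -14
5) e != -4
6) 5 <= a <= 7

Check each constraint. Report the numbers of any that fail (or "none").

1) 5a - 4c = 5(7) - 4(7) = 7  true
2) c = 7 is in {7, 9, 11}  true
3) |-4 - 7| = 11; 11 ≤ 11  true
4) a * e = 7 * (-2) = -14  true
5) e = -2, and -2 ≠ -4  true
6) a = 7 lies in [5, 7]  true

None — every constraint holds.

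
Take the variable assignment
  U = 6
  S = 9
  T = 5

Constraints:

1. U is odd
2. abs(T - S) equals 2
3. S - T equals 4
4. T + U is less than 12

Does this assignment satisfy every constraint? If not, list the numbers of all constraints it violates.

No — constraints 1 and 2 are not satisfied.

1. U = 6 is even  FAIL
2. abs(5 - 9) = 4, not 2  FAIL
3. S - T = 9 - 5 = 4  OK
4. T + U = 5 + 6 = 11; 11 < 12  OK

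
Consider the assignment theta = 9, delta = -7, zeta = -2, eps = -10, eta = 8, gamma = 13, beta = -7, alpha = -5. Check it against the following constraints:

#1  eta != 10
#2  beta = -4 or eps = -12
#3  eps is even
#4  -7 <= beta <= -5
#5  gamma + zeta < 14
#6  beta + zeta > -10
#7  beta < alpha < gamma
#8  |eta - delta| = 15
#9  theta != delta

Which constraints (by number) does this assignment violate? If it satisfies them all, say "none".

Violated: 2.

#1 eta = 8, and 8 ≠ 10  ✔
#2 beta = -7 ≠ -4 and eps = -10 ≠ -12; both disjuncts false  ✘
#3 eps = -10 is even  ✔
#4 beta = -7 lies in [-7, -5]  ✔
#5 gamma + zeta = 13 + (-2) = 11; 11 < 14  ✔
#6 beta + zeta = -7 + (-2) = -9; -9 > -10  ✔
#7 values -7 < -5 < 13  ✔
#8 |8 - (-7)| = 15  ✔
#9 theta = 9, delta = -7; distinct  ✔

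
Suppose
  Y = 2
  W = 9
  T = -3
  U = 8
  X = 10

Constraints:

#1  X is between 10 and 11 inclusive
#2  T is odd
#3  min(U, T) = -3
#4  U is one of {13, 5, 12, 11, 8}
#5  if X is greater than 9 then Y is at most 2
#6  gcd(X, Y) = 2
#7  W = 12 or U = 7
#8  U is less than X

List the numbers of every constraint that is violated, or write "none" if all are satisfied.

Constraint 7 does not hold.

#1 X = 10 lies in [10, 11] — holds.
#2 T = -3 is odd — holds.
#3 min(8, -3) = -3 — holds.
#4 U = 8 is in {13, 5, 12, 11, 8} — holds.
#5 X = 10 > 9, so we need Y ≤ 2; Y = 2 ≤ 2 — holds.
#6 gcd(10, 2) = 2 — holds.
#7 W = 9 ≠ 12 and U = 8 ≠ 7; both disjuncts false — does not hold.
#8 U = 8, X = 10; 8 < 10 — holds.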